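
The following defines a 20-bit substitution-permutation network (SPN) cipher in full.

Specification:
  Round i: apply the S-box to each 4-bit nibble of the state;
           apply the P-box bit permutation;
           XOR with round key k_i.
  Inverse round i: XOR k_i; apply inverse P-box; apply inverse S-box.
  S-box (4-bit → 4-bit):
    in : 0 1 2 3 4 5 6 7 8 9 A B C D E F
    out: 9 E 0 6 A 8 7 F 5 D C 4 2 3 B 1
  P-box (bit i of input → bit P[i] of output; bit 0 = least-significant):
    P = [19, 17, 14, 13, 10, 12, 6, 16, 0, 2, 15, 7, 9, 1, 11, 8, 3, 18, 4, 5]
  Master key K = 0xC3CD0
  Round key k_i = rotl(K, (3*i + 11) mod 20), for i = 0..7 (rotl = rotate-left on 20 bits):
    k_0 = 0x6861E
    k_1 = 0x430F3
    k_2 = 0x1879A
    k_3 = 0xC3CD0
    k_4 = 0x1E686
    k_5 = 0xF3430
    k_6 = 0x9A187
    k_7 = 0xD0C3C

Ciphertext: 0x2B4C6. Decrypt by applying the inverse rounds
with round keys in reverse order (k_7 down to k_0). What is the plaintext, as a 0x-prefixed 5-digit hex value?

0x1474F

s_0 = ciphertext = 0x2B4C6
s_1 = InvRound(s_0, k_7) = 0x73A1E
s_2 = InvRound(s_1, k_6) = 0x699CD
s_3 = InvRound(s_2, k_5) = 0x9A790
s_4 = InvRound(s_3, k_4) = 0xB4C28
s_5 = InvRound(s_4, k_3) = 0x72511
s_6 = InvRound(s_5, k_2) = 0xDD924
s_7 = InvRound(s_6, k_1) = 0xB17A9
s_8 = InvRound(s_7, k_0) = 0x1474F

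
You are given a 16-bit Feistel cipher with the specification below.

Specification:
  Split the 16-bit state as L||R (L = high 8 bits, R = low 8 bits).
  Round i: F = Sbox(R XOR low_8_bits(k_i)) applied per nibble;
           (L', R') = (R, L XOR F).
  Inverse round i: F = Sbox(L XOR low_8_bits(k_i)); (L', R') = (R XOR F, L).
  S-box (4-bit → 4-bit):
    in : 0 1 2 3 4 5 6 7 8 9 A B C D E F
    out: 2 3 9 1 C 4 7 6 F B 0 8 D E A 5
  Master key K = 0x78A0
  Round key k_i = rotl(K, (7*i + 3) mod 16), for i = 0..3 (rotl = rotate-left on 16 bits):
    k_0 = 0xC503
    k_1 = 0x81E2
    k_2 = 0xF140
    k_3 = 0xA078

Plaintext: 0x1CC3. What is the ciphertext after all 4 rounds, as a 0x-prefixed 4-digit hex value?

s_0 = plaintext = 0x1CC3
s_1 = Round(s_0, k_0) = 0xC3CE
s_2 = Round(s_1, k_1) = 0xCE5E
s_3 = Round(s_2, k_2) = 0x5EF4
s_4 = Round(s_3, k_3) = 0xF4A3

0xF4A3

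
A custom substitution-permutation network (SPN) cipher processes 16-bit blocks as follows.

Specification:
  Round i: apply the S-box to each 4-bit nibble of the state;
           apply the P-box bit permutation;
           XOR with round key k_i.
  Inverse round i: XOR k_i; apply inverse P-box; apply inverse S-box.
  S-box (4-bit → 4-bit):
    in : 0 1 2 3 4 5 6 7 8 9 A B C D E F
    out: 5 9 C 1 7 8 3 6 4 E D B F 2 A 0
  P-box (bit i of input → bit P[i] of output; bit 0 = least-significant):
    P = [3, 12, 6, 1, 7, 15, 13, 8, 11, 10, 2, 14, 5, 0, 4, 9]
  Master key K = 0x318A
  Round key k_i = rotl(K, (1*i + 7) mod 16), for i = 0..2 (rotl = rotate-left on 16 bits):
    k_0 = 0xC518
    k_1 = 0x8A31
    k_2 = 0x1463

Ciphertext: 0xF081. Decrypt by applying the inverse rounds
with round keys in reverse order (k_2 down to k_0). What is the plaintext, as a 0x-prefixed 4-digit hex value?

s_0 = ciphertext = 0xF081
s_1 = InvRound(s_0, k_2) = 0x3E42
s_2 = InvRound(s_1, k_1) = 0x4D79
s_3 = InvRound(s_2, k_0) = 0x63D8

0x63D8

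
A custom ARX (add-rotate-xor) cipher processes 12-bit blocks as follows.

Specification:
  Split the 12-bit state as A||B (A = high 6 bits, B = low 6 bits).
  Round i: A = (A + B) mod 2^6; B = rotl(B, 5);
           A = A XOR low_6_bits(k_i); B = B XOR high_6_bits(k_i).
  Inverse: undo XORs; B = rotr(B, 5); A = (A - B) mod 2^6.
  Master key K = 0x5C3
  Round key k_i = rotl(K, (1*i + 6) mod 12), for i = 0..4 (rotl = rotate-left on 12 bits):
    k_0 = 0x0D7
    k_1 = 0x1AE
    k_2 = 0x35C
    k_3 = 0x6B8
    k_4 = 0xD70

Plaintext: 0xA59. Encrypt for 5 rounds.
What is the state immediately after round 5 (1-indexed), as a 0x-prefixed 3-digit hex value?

s_0 = plaintext = 0xA59
s_1 = Round(s_0, k_0) = 0x56F
s_2 = Round(s_1, k_1) = 0xAB1
s_3 = Round(s_2, k_2) = 0x1F5
s_4 = Round(s_3, k_3) = 0x120
s_5 = Round(s_4, k_4) = 0x525

0x525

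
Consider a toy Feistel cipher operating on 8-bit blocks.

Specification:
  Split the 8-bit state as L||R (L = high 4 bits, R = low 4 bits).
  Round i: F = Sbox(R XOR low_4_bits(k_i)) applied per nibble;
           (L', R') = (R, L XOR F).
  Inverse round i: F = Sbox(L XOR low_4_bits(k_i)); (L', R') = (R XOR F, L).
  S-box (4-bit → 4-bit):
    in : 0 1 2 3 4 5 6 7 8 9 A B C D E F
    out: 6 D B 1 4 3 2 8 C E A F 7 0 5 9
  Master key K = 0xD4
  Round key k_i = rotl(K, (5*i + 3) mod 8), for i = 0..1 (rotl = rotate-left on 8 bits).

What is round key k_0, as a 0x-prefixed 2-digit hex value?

0xA6

K = 0xD4
k_0 = rotl(K, (5*0+3) mod 8) = rotl(K, 3) = 0xA6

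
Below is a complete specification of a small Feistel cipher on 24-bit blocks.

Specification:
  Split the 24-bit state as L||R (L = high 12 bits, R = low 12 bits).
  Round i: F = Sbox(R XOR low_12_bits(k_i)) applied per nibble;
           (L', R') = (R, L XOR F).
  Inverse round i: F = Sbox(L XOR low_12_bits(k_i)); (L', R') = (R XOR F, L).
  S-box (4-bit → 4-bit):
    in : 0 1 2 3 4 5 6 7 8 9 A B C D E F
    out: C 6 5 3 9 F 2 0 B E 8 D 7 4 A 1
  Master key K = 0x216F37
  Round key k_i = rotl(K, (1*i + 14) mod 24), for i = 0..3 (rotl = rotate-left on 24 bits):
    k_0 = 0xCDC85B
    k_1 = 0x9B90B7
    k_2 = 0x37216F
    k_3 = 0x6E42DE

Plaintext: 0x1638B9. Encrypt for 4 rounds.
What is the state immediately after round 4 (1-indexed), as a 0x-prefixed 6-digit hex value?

0x98A146

s_0 = plaintext = 0x1638B9
s_1 = Round(s_0, k_0) = 0x8B9DC6
s_2 = Round(s_1, k_1) = 0xDC6CBF
s_3 = Round(s_2, k_2) = 0xCBF98A
s_4 = Round(s_3, k_3) = 0x98A146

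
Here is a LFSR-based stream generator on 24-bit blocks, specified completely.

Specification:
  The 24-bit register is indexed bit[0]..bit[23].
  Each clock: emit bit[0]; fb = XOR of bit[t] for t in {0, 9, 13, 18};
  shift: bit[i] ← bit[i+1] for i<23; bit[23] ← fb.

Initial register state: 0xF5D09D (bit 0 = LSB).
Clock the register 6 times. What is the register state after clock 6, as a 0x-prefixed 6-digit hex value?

0x9BD742

reg_0 = 0xF5D09D
clock 1: out=1, reg = 0x7AE84E
clock 2: out=0, reg = 0xBD7427
clock 3: out=1, reg = 0xDEBA13
clock 4: out=1, reg = 0x6F5D09
clock 5: out=1, reg = 0x37AE84
clock 6: out=0, reg = 0x9BD742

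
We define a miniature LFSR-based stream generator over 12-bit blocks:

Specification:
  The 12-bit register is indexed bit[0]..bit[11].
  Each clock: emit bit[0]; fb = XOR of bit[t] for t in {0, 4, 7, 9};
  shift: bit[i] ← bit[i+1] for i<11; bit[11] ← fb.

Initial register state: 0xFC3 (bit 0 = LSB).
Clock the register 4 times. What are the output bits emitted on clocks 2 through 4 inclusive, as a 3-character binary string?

reg_0 = 0xFC3
clock 1: out=1, reg = 0xFE1
clock 2: out=1, reg = 0xFF0
clock 3: out=0, reg = 0xFF8
clock 4: out=0, reg = 0xFFC

100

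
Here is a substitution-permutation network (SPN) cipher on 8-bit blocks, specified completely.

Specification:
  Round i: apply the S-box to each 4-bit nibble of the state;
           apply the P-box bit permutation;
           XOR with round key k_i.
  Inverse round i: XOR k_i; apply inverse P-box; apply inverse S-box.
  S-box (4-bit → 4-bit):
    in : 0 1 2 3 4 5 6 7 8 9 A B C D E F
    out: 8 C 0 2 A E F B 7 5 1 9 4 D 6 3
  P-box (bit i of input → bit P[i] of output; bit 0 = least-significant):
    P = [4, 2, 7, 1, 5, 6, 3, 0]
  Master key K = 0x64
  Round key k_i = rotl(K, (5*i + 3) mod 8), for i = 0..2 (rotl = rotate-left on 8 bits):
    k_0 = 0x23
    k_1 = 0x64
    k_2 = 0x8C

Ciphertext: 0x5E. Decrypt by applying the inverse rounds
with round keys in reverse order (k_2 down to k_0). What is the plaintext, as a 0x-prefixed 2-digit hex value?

s_0 = ciphertext = 0x5E
s_1 = InvRound(s_0, k_2) = 0x3D
s_2 = InvRound(s_1, k_1) = 0x5A
s_3 = InvRound(s_2, k_0) = 0x6A

0x6A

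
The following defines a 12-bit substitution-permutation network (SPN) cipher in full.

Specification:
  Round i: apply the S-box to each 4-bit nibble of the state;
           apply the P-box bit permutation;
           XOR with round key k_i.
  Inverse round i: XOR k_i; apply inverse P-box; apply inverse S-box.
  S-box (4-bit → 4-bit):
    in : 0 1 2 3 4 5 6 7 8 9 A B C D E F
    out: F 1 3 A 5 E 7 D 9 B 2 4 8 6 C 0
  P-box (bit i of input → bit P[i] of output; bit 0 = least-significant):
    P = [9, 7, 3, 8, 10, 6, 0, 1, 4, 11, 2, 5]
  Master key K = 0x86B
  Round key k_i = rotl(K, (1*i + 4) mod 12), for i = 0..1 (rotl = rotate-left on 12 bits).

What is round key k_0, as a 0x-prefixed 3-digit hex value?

0x6B8

K = 0x86B
k_0 = rotl(K, (1*0+4) mod 12) = rotl(K, 4) = 0x6B8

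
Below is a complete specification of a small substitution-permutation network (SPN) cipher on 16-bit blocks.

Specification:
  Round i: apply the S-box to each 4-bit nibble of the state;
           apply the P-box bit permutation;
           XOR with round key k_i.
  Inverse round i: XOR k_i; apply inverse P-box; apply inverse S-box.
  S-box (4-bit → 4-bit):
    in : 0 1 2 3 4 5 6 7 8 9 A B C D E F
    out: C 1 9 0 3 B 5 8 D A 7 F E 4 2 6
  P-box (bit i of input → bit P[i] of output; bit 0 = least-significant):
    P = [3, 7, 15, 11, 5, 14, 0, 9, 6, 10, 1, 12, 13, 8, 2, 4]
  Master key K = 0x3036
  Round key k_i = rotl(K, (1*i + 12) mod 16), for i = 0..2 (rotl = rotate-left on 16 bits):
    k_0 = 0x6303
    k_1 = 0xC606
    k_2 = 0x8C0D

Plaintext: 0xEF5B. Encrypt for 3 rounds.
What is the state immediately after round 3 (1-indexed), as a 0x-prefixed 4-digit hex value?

0xF972

s_0 = plaintext = 0xEF5B
s_1 = Round(s_0, k_0) = 0xACA9
s_2 = Round(s_1, k_1) = 0xBBA1
s_3 = Round(s_2, k_2) = 0xF972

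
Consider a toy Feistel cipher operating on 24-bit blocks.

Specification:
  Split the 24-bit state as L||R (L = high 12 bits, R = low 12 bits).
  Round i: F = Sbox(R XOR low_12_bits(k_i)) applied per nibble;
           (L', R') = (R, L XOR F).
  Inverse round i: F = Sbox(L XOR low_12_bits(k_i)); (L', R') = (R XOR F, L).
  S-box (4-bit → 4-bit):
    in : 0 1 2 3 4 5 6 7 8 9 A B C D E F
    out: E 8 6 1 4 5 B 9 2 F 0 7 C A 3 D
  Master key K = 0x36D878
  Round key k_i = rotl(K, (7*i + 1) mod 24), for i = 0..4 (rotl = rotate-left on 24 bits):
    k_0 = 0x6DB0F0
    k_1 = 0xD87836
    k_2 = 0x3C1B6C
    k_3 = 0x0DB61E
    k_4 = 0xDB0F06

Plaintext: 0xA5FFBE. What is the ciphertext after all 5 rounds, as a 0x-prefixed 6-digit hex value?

0x14AB26

s_0 = plaintext = 0xA5FFBE
s_1 = Round(s_0, k_0) = 0xFBE71C
s_2 = Round(s_1, k_1) = 0x71C2DE
s_3 = Round(s_2, k_2) = 0x2DE86A
s_4 = Round(s_3, k_3) = 0x86A14A
s_5 = Round(s_4, k_4) = 0x14AB26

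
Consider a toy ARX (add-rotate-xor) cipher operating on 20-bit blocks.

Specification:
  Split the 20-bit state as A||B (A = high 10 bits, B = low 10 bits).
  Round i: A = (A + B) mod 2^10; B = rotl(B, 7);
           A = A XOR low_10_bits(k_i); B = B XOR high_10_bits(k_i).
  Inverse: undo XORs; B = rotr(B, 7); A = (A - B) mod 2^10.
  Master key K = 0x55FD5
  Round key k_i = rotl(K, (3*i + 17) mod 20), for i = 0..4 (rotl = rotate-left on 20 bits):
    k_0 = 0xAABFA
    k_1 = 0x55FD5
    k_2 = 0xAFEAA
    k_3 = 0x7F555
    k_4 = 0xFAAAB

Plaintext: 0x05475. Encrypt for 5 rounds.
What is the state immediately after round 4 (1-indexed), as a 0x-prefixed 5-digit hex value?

0x71B17

s_0 = plaintext = 0x05475
s_1 = Round(s_0, k_0) = 0xDC024
s_2 = Round(s_1, k_1) = 0x10753
s_3 = Round(s_2, k_2) = 0x4FB55
s_4 = Round(s_3, k_3) = 0x71B17
s_5 = Round(s_4, k_4) = 0x9D808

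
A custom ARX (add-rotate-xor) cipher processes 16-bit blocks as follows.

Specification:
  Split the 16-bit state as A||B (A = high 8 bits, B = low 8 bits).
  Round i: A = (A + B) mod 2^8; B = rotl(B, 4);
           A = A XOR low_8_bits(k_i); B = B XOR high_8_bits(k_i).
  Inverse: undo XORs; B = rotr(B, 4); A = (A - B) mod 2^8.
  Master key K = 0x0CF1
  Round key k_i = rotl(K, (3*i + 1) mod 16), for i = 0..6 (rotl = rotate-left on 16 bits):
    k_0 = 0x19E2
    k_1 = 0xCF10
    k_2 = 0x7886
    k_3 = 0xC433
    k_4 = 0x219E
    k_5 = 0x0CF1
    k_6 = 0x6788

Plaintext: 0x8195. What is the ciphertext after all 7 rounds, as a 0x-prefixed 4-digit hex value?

s_0 = plaintext = 0x8195
s_1 = Round(s_0, k_0) = 0xF440
s_2 = Round(s_1, k_1) = 0x24CB
s_3 = Round(s_2, k_2) = 0x69C4
s_4 = Round(s_3, k_3) = 0x1E88
s_5 = Round(s_4, k_4) = 0x38A9
s_6 = Round(s_5, k_5) = 0x1096
s_7 = Round(s_6, k_6) = 0x2E0E

0x2E0E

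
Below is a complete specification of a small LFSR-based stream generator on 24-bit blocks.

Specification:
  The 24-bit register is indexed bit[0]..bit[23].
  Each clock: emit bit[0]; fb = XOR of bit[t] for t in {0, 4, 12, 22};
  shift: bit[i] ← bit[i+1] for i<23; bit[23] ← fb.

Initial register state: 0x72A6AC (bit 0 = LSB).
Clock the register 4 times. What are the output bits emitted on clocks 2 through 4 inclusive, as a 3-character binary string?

011

reg_0 = 0x72A6AC
clock 1: out=0, reg = 0xB95356
clock 2: out=0, reg = 0x5CA9AB
clock 3: out=1, reg = 0x2E54D5
clock 4: out=1, reg = 0x972A6A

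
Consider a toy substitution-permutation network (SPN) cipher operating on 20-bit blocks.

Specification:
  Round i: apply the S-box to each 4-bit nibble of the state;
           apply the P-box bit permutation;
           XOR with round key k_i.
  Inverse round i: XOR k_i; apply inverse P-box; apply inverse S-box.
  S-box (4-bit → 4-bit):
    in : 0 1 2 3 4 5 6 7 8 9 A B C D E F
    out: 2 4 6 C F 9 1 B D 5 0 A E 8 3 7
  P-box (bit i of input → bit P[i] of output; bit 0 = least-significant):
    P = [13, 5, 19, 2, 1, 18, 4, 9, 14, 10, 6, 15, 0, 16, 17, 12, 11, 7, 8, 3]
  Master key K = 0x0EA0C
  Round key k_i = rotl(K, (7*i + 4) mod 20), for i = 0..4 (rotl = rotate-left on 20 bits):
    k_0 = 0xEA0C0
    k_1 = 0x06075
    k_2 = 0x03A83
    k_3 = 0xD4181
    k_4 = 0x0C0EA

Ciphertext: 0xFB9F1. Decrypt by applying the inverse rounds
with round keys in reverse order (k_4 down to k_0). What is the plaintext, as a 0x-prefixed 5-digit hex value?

s_0 = ciphertext = 0xFB9F1
s_1 = InvRound(s_0, k_4) = 0x846F9
s_2 = InvRound(s_1, k_3) = 0x302C0
s_3 = InvRound(s_2, k_2) = 0x64166
s_4 = InvRound(s_3, k_1) = 0x19AF6
s_5 = InvRound(s_4, k_0) = 0x6CA44

0x6CA44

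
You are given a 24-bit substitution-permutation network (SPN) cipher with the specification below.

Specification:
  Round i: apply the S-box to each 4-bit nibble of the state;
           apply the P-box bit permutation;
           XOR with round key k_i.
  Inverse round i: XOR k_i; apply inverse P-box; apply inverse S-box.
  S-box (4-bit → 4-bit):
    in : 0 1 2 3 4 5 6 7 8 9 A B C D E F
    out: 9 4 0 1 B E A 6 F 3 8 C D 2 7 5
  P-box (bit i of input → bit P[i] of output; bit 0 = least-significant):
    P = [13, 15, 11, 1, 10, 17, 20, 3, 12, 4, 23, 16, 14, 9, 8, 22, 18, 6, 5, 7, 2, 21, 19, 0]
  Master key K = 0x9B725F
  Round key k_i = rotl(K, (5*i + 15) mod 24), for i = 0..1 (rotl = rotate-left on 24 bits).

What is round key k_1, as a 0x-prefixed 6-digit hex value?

K = 0x9B725F
k_0 = rotl(K, (5*0+15) mod 24) = rotl(K, 15) = 0x2FCDB9
k_1 = rotl(K, (5*1+15) mod 24) = rotl(K, 20) = 0xF9B725

0xF9B725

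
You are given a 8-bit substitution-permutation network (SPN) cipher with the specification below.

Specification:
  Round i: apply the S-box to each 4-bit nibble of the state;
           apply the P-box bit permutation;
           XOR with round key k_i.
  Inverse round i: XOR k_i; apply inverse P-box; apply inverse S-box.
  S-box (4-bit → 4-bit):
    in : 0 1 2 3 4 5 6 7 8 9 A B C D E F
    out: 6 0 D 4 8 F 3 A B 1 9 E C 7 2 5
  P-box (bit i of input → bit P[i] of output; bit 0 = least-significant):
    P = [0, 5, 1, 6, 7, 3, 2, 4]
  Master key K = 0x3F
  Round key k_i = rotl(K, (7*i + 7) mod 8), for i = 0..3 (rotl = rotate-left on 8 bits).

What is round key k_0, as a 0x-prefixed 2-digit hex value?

0x9F

K = 0x3F
k_0 = rotl(K, (7*0+7) mod 8) = rotl(K, 7) = 0x9F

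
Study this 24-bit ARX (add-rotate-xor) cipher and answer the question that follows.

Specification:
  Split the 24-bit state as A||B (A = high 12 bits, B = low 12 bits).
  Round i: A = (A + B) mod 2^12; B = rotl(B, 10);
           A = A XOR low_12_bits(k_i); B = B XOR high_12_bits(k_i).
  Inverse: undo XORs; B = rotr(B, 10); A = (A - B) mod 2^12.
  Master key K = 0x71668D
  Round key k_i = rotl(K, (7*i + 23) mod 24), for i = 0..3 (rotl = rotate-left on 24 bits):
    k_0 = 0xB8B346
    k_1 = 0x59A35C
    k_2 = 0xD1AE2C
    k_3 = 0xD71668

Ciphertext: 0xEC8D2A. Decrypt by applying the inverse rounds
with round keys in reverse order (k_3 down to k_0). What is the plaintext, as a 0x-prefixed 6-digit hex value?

0x5E0A3A

s_0 = ciphertext = 0xEC8D2A
s_1 = InvRound(s_0, k_3) = 0x73416C
s_2 = InvRound(s_1, k_2) = 0x73D1DB
s_3 = InvRound(s_2, k_1) = 0x35C105
s_4 = InvRound(s_3, k_0) = 0x5E0A3A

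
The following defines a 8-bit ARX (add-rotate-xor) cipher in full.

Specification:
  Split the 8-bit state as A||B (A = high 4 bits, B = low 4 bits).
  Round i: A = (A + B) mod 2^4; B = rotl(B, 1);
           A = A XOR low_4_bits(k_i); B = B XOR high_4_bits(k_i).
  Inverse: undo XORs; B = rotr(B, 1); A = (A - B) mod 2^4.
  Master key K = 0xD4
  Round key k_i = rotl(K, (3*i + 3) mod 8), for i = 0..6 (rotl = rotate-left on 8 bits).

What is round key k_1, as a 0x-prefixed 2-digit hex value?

0x35

K = 0xD4
k_0 = rotl(K, (3*0+3) mod 8) = rotl(K, 3) = 0xA6
k_1 = rotl(K, (3*1+3) mod 8) = rotl(K, 6) = 0x35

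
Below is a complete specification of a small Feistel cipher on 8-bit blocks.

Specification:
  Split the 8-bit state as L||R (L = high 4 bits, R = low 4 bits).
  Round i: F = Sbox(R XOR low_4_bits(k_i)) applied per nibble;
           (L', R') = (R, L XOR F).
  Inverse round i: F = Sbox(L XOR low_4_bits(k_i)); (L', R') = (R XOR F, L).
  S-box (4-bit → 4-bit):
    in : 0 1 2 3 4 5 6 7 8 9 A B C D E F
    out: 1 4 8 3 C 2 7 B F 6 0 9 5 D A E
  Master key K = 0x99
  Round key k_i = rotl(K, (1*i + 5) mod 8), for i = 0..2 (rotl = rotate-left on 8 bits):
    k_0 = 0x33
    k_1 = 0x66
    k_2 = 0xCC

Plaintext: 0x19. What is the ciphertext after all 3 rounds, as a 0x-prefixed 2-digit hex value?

0x2B

s_0 = plaintext = 0x19
s_1 = Round(s_0, k_0) = 0x91
s_2 = Round(s_1, k_1) = 0x12
s_3 = Round(s_2, k_2) = 0x2B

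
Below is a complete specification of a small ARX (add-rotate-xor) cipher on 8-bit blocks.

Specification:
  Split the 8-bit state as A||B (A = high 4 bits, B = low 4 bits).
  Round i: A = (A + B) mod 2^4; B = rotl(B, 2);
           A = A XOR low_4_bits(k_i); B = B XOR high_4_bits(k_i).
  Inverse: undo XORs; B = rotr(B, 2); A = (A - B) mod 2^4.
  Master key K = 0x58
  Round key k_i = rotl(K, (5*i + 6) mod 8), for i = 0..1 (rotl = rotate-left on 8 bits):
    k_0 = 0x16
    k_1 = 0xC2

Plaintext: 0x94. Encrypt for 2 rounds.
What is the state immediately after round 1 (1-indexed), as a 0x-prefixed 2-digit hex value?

s_0 = plaintext = 0x94
s_1 = Round(s_0, k_0) = 0xB0
s_2 = Round(s_1, k_1) = 0x9C

0xB0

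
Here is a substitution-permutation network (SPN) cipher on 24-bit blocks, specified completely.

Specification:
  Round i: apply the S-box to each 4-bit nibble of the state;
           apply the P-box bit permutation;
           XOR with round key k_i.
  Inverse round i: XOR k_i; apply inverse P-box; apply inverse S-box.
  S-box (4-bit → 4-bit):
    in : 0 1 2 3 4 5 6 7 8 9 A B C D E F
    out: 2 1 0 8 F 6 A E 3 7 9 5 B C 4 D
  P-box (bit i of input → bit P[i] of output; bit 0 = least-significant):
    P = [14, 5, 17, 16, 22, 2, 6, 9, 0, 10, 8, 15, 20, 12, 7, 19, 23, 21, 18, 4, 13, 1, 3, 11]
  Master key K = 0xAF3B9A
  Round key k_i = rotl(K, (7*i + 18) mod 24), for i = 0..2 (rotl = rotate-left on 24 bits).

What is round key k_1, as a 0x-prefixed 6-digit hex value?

0x5E7735

K = 0xAF3B9A
k_0 = rotl(K, (7*0+18) mod 24) = rotl(K, 18) = 0x6ABCEE
k_1 = rotl(K, (7*1+18) mod 24) = rotl(K, 1) = 0x5E7735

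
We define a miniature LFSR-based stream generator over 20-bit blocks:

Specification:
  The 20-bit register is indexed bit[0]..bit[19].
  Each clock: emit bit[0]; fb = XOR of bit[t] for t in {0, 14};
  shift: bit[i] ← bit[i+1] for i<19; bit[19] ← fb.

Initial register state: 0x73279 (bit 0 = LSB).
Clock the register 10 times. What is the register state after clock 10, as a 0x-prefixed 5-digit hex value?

0xC95CC

reg_0 = 0x73279
clock 1: out=1, reg = 0xB993C
clock 2: out=0, reg = 0x5CC9E
clock 3: out=0, reg = 0xAE64F
clock 4: out=1, reg = 0x57327
clock 5: out=1, reg = 0x2B993
clock 6: out=1, reg = 0x95CC9
clock 7: out=1, reg = 0x4AE64
clock 8: out=0, reg = 0x25732
clock 9: out=0, reg = 0x92B99
clock 10: out=1, reg = 0xC95CC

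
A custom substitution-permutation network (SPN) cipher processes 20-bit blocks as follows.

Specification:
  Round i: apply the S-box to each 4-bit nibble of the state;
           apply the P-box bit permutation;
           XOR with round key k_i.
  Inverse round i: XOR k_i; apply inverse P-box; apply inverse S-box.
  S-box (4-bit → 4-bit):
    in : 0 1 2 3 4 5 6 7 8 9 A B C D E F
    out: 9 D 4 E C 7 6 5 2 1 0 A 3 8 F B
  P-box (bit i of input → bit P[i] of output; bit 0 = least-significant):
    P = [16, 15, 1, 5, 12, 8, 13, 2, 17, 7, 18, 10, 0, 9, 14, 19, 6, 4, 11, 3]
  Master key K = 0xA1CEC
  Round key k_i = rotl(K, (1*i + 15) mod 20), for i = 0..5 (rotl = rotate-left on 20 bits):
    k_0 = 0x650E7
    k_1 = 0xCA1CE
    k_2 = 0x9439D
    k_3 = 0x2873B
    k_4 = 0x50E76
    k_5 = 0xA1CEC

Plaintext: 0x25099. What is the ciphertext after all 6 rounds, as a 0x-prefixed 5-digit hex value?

s_0 = plaintext = 0x25099
s_1 = Round(s_0, k_0) = 0x50EE6
s_2 = Round(s_1, k_1) = 0x21C19
s_3 = Round(s_2, k_2) = 0x23B18
s_4 = Round(s_3, k_3) = 0xA79BF
s_5 = Round(s_4, k_4) = 0x6CF53
s_6 = Round(s_5, k_5) = 0x8A35F

0x8A35F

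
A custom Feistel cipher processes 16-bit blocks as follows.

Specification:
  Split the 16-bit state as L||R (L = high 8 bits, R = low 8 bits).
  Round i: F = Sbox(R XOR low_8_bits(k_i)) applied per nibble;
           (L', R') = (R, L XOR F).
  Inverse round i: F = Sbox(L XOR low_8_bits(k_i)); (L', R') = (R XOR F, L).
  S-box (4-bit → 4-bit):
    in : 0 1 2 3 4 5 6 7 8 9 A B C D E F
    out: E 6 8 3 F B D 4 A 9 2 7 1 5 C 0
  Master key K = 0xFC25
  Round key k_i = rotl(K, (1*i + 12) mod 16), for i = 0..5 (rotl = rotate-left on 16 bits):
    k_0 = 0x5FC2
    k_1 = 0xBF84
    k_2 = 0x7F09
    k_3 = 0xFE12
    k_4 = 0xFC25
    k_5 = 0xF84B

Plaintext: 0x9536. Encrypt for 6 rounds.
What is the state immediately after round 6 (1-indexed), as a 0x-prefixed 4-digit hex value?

0xD3F7

s_0 = plaintext = 0x9536
s_1 = Round(s_0, k_0) = 0x369A
s_2 = Round(s_1, k_1) = 0x9A5A
s_3 = Round(s_2, k_2) = 0x5A29
s_4 = Round(s_3, k_3) = 0x296D
s_5 = Round(s_4, k_4) = 0x6DD3
s_6 = Round(s_5, k_5) = 0xD3F7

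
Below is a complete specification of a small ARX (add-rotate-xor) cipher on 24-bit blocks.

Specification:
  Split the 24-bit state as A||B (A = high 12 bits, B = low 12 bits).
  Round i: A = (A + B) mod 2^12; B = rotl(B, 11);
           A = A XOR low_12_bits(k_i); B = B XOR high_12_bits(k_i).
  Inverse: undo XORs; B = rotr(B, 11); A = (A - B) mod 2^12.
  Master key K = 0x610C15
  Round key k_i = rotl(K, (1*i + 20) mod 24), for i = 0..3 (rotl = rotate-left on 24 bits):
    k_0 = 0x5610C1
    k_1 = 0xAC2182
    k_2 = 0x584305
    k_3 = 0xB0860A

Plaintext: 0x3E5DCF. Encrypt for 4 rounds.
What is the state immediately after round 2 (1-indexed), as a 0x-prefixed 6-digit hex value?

0xD79F01

s_0 = plaintext = 0x3E5DCF
s_1 = Round(s_0, k_0) = 0x175B86
s_2 = Round(s_1, k_1) = 0xD79F01
s_3 = Round(s_2, k_2) = 0xF7FA04
s_4 = Round(s_3, k_3) = 0xF89E0A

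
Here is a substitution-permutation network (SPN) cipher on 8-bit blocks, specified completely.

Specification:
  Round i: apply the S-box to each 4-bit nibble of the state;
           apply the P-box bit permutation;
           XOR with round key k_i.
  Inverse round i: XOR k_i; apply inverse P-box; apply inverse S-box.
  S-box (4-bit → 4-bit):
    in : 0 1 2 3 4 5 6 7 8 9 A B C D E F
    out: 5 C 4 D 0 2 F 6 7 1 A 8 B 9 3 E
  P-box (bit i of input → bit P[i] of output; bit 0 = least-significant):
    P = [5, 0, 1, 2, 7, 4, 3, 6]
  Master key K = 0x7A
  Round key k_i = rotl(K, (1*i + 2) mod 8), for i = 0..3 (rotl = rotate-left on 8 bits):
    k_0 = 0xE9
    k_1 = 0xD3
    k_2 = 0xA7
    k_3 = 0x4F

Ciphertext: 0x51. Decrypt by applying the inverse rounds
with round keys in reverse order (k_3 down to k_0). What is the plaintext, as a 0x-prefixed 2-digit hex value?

0x88

s_0 = ciphertext = 0x51
s_1 = InvRound(s_0, k_3) = 0x71
s_2 = InvRound(s_1, k_2) = 0xC1
s_3 = InvRound(s_2, k_1) = 0x52
s_4 = InvRound(s_3, k_0) = 0x88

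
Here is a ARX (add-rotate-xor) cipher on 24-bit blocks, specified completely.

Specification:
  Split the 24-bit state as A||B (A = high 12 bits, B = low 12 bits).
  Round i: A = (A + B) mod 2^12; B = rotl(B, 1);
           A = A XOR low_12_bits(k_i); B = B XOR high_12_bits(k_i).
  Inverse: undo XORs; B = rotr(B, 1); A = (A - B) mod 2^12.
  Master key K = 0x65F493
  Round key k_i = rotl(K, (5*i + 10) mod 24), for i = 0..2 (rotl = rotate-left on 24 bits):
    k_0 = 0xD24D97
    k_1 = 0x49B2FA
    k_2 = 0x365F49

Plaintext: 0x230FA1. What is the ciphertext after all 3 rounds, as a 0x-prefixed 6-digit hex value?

s_0 = plaintext = 0x230FA1
s_1 = Round(s_0, k_0) = 0xC46267
s_2 = Round(s_1, k_1) = 0xC57055
s_3 = Round(s_2, k_2) = 0x3E53CF

0x3E53CF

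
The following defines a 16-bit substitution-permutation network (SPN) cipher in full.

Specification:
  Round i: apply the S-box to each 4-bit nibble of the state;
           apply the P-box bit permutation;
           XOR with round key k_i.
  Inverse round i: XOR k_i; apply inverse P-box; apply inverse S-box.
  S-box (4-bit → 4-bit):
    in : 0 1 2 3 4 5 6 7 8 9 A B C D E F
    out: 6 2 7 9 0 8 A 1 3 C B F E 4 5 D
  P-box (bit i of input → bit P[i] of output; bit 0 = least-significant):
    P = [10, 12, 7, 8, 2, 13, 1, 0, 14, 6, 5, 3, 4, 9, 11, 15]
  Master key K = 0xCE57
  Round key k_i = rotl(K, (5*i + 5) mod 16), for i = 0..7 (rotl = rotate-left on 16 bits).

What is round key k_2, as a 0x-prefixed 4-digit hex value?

0xE72B

K = 0xCE57
k_0 = rotl(K, (5*0+5) mod 16) = rotl(K, 5) = 0xCAF9
k_1 = rotl(K, (5*1+5) mod 16) = rotl(K, 10) = 0x5F39
k_2 = rotl(K, (5*2+5) mod 16) = rotl(K, 15) = 0xE72B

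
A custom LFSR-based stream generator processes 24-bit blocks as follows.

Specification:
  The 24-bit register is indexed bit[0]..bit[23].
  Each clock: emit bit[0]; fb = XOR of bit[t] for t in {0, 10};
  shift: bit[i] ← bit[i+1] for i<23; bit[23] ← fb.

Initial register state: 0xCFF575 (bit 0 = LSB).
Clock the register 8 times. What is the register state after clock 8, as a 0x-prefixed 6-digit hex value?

0x88CFF5

reg_0 = 0xCFF575
clock 1: out=1, reg = 0x67FABA
clock 2: out=0, reg = 0x33FD5D
clock 3: out=1, reg = 0x19FEAE
clock 4: out=0, reg = 0x8CFF57
clock 5: out=1, reg = 0x467FAB
clock 6: out=1, reg = 0x233FD5
clock 7: out=1, reg = 0x119FEA
clock 8: out=0, reg = 0x88CFF5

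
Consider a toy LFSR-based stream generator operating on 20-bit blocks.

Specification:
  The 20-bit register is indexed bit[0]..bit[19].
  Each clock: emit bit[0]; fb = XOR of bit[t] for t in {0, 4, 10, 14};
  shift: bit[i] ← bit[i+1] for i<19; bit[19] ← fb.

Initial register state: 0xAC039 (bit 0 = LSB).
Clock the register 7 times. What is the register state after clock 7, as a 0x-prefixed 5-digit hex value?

0xC3580

reg_0 = 0xAC039
clock 1: out=1, reg = 0xD601C
clock 2: out=0, reg = 0x6B00E
clock 3: out=0, reg = 0x35807
clock 4: out=1, reg = 0x1AC03
clock 5: out=1, reg = 0x0D601
clock 6: out=1, reg = 0x86B00
clock 7: out=0, reg = 0xC3580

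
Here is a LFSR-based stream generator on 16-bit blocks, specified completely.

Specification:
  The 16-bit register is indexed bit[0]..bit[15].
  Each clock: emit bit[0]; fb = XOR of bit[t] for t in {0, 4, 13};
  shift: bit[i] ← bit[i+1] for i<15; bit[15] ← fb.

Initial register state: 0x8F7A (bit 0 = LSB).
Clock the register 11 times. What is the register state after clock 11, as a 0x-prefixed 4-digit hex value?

reg_0 = 0x8F7A
clock 1: out=0, reg = 0xC7BD
clock 2: out=1, reg = 0x63DE
clock 3: out=0, reg = 0x31EF
clock 4: out=1, reg = 0x18F7
clock 5: out=1, reg = 0x0C7B
clock 6: out=1, reg = 0x063D
clock 7: out=1, reg = 0x031E
clock 8: out=0, reg = 0x818F
clock 9: out=1, reg = 0xC0C7
clock 10: out=1, reg = 0xE063
clock 11: out=1, reg = 0x7031

0x7031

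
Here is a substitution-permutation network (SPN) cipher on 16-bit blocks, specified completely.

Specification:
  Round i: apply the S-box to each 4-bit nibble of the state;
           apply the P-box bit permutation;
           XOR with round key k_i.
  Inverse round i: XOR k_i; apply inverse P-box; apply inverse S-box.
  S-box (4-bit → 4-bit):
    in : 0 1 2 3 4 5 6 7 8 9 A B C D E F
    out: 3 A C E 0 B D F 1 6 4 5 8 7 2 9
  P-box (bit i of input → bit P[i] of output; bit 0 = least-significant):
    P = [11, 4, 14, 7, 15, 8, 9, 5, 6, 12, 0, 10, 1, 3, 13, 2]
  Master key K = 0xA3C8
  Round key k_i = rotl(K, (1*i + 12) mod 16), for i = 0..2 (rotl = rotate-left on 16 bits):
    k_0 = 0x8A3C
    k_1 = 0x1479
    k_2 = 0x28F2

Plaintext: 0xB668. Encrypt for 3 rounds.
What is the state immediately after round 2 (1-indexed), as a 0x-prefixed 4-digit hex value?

0xBDDD

s_0 = plaintext = 0xB668
s_1 = Round(s_0, k_0) = 0x245F
s_2 = Round(s_1, k_1) = 0xBDDD
s_3 = Round(s_2, k_2) = 0xD3A1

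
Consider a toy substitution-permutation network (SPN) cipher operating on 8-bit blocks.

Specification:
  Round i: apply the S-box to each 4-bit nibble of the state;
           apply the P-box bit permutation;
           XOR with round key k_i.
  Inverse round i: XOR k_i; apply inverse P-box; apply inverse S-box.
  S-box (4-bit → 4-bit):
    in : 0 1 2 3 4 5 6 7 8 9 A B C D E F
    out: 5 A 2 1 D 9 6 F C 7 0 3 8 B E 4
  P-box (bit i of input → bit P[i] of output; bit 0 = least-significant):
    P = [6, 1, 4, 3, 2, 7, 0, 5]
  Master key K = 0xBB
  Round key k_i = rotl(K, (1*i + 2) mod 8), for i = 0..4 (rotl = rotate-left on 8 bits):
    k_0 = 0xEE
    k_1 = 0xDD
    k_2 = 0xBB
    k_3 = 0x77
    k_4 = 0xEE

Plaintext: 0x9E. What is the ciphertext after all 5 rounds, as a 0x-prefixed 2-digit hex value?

0x5A

s_0 = plaintext = 0x9E
s_1 = Round(s_0, k_0) = 0x71
s_2 = Round(s_1, k_1) = 0x72
s_3 = Round(s_2, k_2) = 0x1C
s_4 = Round(s_3, k_3) = 0xDF
s_5 = Round(s_4, k_4) = 0x5A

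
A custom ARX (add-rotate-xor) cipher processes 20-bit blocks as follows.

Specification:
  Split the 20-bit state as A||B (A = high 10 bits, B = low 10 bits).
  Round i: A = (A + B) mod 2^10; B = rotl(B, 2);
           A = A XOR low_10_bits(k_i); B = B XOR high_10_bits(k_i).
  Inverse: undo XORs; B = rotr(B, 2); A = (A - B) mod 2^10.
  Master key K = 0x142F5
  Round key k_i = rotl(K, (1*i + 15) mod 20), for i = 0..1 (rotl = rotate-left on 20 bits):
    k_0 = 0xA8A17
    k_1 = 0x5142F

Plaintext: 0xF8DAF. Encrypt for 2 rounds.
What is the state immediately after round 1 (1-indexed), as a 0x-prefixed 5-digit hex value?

s_0 = plaintext = 0xF8DAF
s_1 = Round(s_0, k_0) = 0xE141F
s_2 = Round(s_1, k_1) = 0xE2D39

0xE141F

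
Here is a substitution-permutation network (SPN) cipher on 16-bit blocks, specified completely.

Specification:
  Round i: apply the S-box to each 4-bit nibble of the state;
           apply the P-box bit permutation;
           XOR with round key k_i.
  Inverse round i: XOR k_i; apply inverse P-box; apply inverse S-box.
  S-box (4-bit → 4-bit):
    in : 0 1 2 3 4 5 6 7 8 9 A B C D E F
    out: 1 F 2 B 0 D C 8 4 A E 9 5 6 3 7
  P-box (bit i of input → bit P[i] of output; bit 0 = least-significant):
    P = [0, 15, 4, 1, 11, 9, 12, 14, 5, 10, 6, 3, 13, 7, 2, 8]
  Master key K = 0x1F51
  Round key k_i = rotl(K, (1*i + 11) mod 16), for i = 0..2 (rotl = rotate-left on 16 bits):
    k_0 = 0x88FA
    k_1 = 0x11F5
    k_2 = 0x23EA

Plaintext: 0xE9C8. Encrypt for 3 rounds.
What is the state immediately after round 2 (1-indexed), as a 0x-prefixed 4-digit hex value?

s_0 = plaintext = 0xE9C8
s_1 = Round(s_0, k_0) = 0xB462
s_2 = Round(s_1, k_1) = 0xE0F5
s_3 = Round(s_2, k_2) = 0x1959

0xE0F5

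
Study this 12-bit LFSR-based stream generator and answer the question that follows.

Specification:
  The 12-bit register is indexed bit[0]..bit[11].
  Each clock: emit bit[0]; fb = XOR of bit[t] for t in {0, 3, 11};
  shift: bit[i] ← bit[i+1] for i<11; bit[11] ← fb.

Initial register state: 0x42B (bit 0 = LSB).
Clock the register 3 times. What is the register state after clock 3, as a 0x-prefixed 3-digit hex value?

reg_0 = 0x42B
clock 1: out=1, reg = 0x215
clock 2: out=1, reg = 0x90A
clock 3: out=0, reg = 0x485

0x485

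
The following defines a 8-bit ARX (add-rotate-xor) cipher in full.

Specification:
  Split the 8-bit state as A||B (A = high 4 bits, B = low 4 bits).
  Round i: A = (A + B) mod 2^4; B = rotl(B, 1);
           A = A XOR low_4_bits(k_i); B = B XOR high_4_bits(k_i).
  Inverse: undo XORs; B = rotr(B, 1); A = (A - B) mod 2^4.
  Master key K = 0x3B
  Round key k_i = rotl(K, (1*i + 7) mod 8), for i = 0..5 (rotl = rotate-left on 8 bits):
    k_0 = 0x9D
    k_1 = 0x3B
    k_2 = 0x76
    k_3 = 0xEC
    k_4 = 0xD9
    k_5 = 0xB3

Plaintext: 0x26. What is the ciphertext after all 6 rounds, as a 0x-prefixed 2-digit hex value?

s_0 = plaintext = 0x26
s_1 = Round(s_0, k_0) = 0x55
s_2 = Round(s_1, k_1) = 0x19
s_3 = Round(s_2, k_2) = 0xC4
s_4 = Round(s_3, k_3) = 0xC6
s_5 = Round(s_4, k_4) = 0xB1
s_6 = Round(s_5, k_5) = 0xF9

0xF9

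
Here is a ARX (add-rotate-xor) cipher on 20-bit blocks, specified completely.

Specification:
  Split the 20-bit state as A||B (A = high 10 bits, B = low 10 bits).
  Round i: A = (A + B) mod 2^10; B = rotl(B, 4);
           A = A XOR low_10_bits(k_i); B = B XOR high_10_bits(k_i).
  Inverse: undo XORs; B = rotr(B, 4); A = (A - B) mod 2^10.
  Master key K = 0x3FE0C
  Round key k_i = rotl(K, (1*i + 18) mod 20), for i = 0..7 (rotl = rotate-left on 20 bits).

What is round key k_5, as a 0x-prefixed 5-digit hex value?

0xFF061

K = 0x3FE0C
k_0 = rotl(K, (1*0+18) mod 20) = rotl(K, 18) = 0x0FF83
k_1 = rotl(K, (1*1+18) mod 20) = rotl(K, 19) = 0x1FF06
k_2 = rotl(K, (1*2+18) mod 20) = rotl(K, 0) = 0x3FE0C
k_3 = rotl(K, (1*3+18) mod 20) = rotl(K, 1) = 0x7FC18
k_4 = rotl(K, (1*4+18) mod 20) = rotl(K, 2) = 0xFF830
k_5 = rotl(K, (1*5+18) mod 20) = rotl(K, 3) = 0xFF061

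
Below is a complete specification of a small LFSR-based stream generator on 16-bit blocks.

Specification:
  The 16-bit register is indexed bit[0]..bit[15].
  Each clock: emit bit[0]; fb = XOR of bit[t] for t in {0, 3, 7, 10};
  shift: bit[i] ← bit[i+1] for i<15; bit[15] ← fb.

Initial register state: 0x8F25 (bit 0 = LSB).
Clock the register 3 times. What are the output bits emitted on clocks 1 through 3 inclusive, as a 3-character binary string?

101

reg_0 = 0x8F25
clock 1: out=1, reg = 0x4792
clock 2: out=0, reg = 0x23C9
clock 3: out=1, reg = 0x91E4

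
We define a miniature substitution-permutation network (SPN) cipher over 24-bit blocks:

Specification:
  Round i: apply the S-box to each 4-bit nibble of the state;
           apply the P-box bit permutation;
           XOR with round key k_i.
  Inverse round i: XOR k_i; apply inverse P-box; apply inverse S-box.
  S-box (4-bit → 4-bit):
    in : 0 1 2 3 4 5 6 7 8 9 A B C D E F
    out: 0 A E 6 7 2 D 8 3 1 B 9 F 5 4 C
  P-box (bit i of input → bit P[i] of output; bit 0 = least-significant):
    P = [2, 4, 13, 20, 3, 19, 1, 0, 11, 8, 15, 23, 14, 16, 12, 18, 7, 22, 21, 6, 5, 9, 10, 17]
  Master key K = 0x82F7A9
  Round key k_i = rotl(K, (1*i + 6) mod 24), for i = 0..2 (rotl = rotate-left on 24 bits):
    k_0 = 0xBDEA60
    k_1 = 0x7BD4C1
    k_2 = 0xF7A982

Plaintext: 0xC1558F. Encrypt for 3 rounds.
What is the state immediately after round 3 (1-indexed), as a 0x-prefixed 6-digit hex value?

s_0 = plaintext = 0xC1558F
s_1 = Round(s_0, k_0) = 0xE6CD08
s_2 = Round(s_1, k_1) = 0x5E0815
s_3 = Round(s_2, k_2) = 0xDFA293

0xDFA293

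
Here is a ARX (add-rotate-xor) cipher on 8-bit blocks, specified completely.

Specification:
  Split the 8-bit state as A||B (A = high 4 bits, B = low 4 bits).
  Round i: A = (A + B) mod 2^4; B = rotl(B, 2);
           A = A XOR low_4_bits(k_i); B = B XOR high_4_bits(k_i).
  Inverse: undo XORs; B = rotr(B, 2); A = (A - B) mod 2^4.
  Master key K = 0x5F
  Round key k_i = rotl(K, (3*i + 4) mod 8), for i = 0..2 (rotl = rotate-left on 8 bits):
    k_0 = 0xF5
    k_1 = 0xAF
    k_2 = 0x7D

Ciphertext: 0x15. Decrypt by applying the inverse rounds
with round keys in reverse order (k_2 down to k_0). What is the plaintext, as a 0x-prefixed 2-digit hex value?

0x9D

s_0 = ciphertext = 0x15
s_1 = InvRound(s_0, k_2) = 0x48
s_2 = InvRound(s_1, k_1) = 0x38
s_3 = InvRound(s_2, k_0) = 0x9D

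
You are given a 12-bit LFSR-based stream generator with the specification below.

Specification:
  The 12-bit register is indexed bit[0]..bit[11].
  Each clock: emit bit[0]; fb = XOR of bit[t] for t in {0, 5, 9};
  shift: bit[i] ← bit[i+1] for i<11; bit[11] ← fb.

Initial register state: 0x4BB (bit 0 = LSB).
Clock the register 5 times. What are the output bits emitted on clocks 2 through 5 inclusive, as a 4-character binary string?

reg_0 = 0x4BB
clock 1: out=1, reg = 0x25D
clock 2: out=1, reg = 0x12E
clock 3: out=0, reg = 0x897
clock 4: out=1, reg = 0xC4B
clock 5: out=1, reg = 0xE25

1011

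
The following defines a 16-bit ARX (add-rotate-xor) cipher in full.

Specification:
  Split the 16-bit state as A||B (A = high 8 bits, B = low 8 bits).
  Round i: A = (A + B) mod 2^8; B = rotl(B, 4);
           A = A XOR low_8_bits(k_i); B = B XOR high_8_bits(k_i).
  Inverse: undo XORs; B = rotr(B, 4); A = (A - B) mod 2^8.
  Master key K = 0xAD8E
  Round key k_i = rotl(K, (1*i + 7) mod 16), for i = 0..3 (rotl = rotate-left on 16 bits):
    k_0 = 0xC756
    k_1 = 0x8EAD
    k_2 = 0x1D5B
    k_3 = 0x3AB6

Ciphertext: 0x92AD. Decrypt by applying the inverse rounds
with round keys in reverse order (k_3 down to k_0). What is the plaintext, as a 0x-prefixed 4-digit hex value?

s_0 = ciphertext = 0x92AD
s_1 = InvRound(s_0, k_3) = 0xAB79
s_2 = InvRound(s_1, k_2) = 0xAA46
s_3 = InvRound(s_2, k_1) = 0x7B8C
s_4 = InvRound(s_3, k_0) = 0x79B4

0x79B4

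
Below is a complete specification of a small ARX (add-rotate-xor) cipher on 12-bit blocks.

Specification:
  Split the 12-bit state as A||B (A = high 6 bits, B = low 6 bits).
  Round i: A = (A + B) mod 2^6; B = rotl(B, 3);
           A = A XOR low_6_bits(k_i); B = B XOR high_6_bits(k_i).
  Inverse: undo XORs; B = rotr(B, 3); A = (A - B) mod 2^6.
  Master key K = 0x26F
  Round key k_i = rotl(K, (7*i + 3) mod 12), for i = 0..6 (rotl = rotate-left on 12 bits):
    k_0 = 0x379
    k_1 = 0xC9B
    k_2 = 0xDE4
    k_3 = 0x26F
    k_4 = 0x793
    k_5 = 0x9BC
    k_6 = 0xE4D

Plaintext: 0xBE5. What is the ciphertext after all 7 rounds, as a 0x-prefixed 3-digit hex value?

s_0 = plaintext = 0xBE5
s_1 = Round(s_0, k_0) = 0xB61
s_2 = Round(s_1, k_1) = 0x57E
s_3 = Round(s_2, k_2) = 0xDC0
s_4 = Round(s_3, k_3) = 0x609
s_5 = Round(s_4, k_4) = 0xC97
s_6 = Round(s_5, k_5) = 0xD5C
s_7 = Round(s_6, k_6) = 0x71A

0x71A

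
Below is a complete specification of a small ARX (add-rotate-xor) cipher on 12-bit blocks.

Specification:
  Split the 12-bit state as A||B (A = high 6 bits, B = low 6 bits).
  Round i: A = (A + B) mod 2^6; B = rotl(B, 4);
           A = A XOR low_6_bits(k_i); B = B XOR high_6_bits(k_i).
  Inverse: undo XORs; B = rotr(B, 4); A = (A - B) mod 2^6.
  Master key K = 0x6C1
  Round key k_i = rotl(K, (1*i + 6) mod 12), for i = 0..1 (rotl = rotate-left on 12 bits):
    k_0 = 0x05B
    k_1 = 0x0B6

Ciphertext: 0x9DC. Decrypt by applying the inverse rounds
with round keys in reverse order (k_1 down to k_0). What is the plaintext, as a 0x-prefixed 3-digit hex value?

0x823

s_0 = ciphertext = 0x9DC
s_1 = InvRound(s_0, k_1) = 0x639
s_2 = InvRound(s_1, k_0) = 0x823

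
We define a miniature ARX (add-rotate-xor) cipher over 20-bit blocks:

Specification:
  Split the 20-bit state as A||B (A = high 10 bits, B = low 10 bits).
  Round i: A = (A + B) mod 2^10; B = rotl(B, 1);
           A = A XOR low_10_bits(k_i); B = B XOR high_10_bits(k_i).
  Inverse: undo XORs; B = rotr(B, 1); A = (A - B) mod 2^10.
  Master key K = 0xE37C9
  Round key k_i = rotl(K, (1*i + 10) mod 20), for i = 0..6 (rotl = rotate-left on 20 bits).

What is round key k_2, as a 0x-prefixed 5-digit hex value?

K = 0xE37C9
k_0 = rotl(K, (1*0+10) mod 20) = rotl(K, 10) = 0xF278D
k_1 = rotl(K, (1*1+10) mod 20) = rotl(K, 11) = 0xE4F1B
k_2 = rotl(K, (1*2+10) mod 20) = rotl(K, 12) = 0xC9E37

0xC9E37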